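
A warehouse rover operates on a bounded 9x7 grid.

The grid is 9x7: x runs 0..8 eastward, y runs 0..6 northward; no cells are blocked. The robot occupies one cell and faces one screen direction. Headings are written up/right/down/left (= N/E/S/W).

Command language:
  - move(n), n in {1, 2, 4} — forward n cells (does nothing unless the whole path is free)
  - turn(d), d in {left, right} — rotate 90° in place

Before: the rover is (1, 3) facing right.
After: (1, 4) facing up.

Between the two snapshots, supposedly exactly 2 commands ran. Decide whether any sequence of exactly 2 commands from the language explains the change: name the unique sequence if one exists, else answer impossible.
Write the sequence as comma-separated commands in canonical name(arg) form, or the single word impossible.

turn(left), move(1)

key: running move(1) before turn(left) would end elsewhere — order is forced
begin: (1, 3) facing right
1. turn(left) → (1, 3) facing up
2. move(1) → (1, 4) facing up
all 25 alternatives checked — unique.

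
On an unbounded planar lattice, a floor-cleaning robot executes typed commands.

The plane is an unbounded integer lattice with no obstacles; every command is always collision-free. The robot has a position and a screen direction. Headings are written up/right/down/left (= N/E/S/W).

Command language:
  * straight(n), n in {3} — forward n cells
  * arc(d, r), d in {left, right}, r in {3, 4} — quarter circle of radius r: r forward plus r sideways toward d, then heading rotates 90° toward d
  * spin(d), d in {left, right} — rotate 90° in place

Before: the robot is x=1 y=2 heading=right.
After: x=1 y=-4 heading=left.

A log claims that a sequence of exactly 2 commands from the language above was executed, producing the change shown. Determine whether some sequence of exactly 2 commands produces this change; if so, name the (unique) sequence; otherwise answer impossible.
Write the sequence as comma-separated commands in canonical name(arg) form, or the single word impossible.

arc(right, 3), arc(right, 3)

key: cell and facing (now W) both changed — the 2 commands mix motion and turning
from: x=1 y=2 heading=right
1. arc(right, 3) → x=4 y=-1 heading=down
2. arc(right, 3) → x=1 y=-4 heading=left
uniquely the one of 49 2-step routes that fits.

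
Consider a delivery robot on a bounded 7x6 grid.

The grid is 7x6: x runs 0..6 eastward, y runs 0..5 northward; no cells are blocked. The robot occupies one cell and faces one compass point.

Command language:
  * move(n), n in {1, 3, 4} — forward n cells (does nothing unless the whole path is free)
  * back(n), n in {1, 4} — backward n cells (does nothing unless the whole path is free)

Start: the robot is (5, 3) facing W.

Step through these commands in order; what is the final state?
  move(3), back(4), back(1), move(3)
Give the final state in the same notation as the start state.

begin: (5, 3) facing W
1. move(3) → (2, 3) facing W
2. back(4) → (6, 3) facing W
3. back(1) → (6, 3) facing W
4. move(3) → (3, 3) facing W

(3, 3) facing W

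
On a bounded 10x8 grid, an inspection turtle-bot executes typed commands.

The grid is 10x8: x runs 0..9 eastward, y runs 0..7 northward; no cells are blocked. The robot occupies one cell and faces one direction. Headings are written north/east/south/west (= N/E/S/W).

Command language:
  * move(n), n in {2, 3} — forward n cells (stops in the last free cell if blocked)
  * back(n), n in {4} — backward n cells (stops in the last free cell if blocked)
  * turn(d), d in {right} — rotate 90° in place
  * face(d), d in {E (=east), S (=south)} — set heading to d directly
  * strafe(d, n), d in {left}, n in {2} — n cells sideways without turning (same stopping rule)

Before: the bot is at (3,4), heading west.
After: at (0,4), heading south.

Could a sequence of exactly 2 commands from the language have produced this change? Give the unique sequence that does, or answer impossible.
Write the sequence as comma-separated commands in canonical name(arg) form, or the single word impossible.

key: position moved to (0,4) AND the heading swung to S — translation plus rotation needed
begin: at (3,4), heading west
[1] after move(3): at (0,4), heading west
[2] after face(S): at (0,4), heading south
all 49 alternatives checked — unique.

move(3), face(S)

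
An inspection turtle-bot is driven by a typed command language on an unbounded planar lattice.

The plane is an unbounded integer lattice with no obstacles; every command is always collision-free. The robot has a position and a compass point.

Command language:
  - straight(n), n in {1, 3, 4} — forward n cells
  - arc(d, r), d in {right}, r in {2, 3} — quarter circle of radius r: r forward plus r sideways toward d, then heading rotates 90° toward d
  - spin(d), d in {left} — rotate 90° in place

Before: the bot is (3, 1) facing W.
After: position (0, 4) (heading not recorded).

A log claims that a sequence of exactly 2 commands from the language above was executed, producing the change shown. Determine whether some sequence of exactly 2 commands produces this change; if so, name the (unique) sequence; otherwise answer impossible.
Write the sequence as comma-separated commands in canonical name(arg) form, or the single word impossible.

key: order matters: swapping arc(right, 3) and spin(left) lands elsewhere
from: (3, 1) facing W
[1] after arc(right, 3): (0, 4) facing N
[2] after spin(left): (0, 4) facing W
uniquely the one of 36 2-step routes that fits.

arc(right, 3), spin(left)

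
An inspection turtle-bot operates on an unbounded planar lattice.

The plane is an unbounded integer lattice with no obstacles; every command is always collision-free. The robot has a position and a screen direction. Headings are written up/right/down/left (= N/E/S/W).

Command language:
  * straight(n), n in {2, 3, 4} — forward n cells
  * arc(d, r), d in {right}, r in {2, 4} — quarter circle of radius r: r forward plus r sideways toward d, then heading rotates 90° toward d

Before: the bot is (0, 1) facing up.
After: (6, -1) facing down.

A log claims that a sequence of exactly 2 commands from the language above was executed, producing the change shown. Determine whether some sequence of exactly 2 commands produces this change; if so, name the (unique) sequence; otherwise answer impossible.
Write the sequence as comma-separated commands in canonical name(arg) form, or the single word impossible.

arc(right, 2), arc(right, 4)

key: order matters: swapping arc(right, 2) and arc(right, 4) lands elsewhere
from: (0, 1) facing up
t=1 arc(right, 2) ⇒ (2, 3) facing right
t=2 arc(right, 4) ⇒ (6, -1) facing down
no other 2-command option fits: unique.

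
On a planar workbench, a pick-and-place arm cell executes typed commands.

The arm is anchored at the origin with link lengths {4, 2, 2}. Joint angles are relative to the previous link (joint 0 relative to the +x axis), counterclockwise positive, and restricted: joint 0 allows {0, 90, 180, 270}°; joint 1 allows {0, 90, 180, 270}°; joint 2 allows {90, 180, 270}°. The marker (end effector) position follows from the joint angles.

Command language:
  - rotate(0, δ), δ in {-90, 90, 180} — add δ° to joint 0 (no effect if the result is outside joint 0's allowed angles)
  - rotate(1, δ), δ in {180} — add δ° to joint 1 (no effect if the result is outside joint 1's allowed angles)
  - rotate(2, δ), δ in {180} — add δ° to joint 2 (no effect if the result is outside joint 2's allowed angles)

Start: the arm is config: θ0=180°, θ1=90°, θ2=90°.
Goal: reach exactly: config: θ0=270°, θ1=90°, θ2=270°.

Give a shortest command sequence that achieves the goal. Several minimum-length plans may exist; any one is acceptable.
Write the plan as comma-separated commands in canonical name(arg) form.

begin: config: θ0=180°, θ1=90°, θ2=90°
step 1 (rotate(2, 180)): config: θ0=180°, θ1=90°, θ2=270°
step 2 (rotate(0, 90)): config: θ0=270°, θ1=90°, θ2=270°
nothing shorter than 2 reaches the goal.

rotate(2, 180), rotate(0, 90)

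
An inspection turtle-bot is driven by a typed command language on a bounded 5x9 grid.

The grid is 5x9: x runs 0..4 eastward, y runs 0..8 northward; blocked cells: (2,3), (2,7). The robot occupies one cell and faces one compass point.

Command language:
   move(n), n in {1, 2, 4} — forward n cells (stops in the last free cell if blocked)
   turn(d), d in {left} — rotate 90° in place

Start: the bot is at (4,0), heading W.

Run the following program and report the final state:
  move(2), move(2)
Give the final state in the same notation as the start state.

at (0,0), heading W

t0: at (4,0), heading W
1. move(2) → at (2,0), heading W
2. move(2) → at (0,0), heading W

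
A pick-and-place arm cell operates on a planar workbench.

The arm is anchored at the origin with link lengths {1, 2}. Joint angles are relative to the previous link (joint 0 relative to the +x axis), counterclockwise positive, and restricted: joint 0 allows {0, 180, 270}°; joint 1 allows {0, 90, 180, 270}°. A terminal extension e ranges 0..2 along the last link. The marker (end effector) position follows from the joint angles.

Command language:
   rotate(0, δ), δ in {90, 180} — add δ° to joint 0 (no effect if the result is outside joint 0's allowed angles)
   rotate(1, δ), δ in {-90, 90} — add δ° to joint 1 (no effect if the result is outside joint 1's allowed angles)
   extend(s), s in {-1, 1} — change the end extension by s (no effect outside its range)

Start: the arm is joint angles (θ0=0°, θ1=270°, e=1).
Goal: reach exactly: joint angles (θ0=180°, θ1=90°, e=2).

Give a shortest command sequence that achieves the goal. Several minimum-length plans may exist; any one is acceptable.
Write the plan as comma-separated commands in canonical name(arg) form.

rotate(1, -90), rotate(1, -90), rotate(0, 180), extend(1)

start: joint angles (θ0=0°, θ1=270°, e=1)
t=1 rotate(1, -90) ⇒ joint angles (θ0=0°, θ1=180°, e=1)
t=2 rotate(1, -90) ⇒ joint angles (θ0=0°, θ1=90°, e=1)
t=3 rotate(0, 180) ⇒ joint angles (θ0=180°, θ1=90°, e=1)
t=4 extend(1) ⇒ joint angles (θ0=180°, θ1=90°, e=2)
no 3-step plan works, so 4 is optimal.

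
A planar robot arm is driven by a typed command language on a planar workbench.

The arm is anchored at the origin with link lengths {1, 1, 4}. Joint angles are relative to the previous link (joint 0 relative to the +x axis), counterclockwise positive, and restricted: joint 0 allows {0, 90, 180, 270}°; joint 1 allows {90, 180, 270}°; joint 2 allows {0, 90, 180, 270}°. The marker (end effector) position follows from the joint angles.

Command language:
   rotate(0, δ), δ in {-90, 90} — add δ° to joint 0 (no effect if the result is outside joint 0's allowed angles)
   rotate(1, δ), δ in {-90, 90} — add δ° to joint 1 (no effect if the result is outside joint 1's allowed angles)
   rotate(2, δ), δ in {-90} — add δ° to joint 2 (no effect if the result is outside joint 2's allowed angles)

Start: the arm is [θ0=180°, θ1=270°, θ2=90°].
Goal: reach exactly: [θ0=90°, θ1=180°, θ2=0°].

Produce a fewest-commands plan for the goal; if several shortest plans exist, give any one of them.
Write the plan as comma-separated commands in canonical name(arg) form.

begin: [θ0=180°, θ1=270°, θ2=90°]
t=1 rotate(0, -90) ⇒ [θ0=90°, θ1=270°, θ2=90°]
t=2 rotate(2, -90) ⇒ [θ0=90°, θ1=270°, θ2=0°]
t=3 rotate(1, -90) ⇒ [θ0=90°, θ1=180°, θ2=0°]
minimal: 3 command(s), checked below 3.

rotate(0, -90), rotate(2, -90), rotate(1, -90)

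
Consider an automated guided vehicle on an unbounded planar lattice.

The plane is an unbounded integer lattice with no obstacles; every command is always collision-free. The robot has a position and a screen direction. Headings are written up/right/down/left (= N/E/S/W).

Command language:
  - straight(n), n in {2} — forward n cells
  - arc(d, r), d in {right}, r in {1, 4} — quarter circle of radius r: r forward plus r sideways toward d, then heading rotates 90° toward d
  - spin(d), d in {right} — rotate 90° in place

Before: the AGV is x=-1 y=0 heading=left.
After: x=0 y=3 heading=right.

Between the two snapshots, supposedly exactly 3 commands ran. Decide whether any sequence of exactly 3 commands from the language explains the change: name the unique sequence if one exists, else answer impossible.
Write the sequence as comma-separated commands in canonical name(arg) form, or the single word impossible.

spin(right), straight(2), arc(right, 1)

key: order matters: swapping spin(right) and arc(right, 1) lands elsewhere
begin: x=-1 y=0 heading=left
[1] after spin(right): x=-1 y=0 heading=up
[2] after straight(2): x=-1 y=2 heading=up
[3] after arc(right, 1): x=0 y=3 heading=right
no other 3-command option fits: unique.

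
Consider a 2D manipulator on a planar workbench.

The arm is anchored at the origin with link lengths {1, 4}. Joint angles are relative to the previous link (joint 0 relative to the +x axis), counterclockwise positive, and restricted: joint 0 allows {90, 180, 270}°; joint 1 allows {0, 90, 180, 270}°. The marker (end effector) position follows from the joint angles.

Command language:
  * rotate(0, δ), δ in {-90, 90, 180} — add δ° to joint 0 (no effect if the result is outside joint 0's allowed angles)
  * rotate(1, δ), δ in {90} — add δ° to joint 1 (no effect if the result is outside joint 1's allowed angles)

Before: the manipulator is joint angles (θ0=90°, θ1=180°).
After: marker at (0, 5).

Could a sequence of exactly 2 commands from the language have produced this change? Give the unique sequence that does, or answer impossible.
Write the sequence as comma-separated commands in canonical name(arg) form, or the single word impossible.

rotate(1, 90), rotate(1, 90)

begin: joint angles (θ0=90°, θ1=180°)
step 1 (rotate(1, 90)): joint angles (θ0=90°, θ1=270°)
step 2 (rotate(1, 90)): joint angles (θ0=90°, θ1=0°)
no rival 2-sequence matches.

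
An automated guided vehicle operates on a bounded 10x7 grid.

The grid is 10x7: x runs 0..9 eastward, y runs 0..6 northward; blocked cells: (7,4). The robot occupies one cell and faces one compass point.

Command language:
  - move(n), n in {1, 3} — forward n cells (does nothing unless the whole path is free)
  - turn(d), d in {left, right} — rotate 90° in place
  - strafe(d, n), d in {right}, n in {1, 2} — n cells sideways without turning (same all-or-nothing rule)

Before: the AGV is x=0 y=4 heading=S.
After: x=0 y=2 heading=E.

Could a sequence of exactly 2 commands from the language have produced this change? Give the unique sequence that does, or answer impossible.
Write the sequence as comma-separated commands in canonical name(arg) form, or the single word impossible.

turn(left), strafe(right, 2)

key: running strafe(right, 2) before turn(left) would end elsewhere — order is forced
from: x=0 y=4 heading=S
t=1 turn(left) ⇒ x=0 y=4 heading=E
t=2 strafe(right, 2) ⇒ x=0 y=2 heading=E
no rival 2-sequence matches.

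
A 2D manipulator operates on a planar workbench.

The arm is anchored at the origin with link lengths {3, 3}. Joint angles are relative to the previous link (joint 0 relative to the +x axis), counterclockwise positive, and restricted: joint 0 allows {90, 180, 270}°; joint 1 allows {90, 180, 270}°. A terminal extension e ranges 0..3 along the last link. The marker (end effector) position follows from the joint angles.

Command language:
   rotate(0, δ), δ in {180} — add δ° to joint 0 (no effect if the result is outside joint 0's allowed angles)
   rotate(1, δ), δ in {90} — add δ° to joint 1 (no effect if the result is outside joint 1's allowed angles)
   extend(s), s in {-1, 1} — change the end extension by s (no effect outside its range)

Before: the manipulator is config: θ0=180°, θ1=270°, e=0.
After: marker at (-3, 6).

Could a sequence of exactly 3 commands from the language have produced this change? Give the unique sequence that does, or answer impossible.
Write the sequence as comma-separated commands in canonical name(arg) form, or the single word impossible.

extend(1), extend(1), extend(1)

from: config: θ0=180°, θ1=270°, e=0
[1] after extend(1): config: θ0=180°, θ1=270°, e=1
[2] after extend(1): config: θ0=180°, θ1=270°, e=2
[3] after extend(1): config: θ0=180°, θ1=270°, e=3
no rival 3-sequence matches.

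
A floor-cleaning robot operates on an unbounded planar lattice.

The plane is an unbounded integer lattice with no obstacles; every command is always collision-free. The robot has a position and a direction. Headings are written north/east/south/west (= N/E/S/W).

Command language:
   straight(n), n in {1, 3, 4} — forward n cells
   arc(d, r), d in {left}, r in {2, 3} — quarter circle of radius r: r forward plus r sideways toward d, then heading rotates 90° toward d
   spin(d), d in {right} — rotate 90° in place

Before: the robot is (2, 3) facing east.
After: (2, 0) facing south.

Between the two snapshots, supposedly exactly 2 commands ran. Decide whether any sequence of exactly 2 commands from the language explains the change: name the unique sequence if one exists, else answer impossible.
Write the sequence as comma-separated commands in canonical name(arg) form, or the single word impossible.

key: order matters: swapping spin(right) and straight(3) lands elsewhere
from: (2, 3) facing east
step 1 (spin(right)): (2, 3) facing south
step 2 (straight(3)): (2, 0) facing south
uniquely the one of 36 2-step routes that fits.

spin(right), straight(3)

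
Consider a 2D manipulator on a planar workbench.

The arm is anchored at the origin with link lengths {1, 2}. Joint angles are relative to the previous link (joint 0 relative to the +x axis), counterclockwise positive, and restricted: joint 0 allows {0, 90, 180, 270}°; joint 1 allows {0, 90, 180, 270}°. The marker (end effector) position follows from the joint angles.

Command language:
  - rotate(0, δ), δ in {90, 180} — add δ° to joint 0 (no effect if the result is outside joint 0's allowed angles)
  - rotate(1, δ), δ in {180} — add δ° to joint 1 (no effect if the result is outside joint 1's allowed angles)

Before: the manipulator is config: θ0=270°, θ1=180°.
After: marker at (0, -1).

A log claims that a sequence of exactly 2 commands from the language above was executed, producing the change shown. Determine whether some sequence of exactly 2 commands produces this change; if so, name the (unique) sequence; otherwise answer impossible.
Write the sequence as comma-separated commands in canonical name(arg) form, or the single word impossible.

rotate(0, 90), rotate(0, 90)

begin: config: θ0=270°, θ1=180°
t=1 rotate(0, 90) ⇒ config: θ0=0°, θ1=180°
t=2 rotate(0, 90) ⇒ config: θ0=90°, θ1=180°
all 9 alternatives checked — unique.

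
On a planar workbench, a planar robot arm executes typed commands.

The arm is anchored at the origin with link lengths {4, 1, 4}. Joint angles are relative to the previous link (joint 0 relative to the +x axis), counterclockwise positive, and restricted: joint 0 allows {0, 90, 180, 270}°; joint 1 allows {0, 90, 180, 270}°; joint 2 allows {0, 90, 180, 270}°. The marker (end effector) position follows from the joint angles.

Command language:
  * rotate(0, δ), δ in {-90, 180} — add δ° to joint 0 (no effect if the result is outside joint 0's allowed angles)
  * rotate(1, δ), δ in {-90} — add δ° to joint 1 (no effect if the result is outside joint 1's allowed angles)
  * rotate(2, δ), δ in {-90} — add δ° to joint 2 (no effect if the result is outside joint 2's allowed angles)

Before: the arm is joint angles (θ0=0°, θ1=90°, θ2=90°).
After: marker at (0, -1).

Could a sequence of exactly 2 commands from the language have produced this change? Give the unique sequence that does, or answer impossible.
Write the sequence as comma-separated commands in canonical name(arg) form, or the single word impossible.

rotate(0, -90), rotate(0, -90)

start: joint angles (θ0=0°, θ1=90°, θ2=90°)
[1] after rotate(0, -90): joint angles (θ0=270°, θ1=90°, θ2=90°)
[2] after rotate(0, -90): joint angles (θ0=180°, θ1=90°, θ2=90°)
uniquely the one of 16 2-step routes that fits.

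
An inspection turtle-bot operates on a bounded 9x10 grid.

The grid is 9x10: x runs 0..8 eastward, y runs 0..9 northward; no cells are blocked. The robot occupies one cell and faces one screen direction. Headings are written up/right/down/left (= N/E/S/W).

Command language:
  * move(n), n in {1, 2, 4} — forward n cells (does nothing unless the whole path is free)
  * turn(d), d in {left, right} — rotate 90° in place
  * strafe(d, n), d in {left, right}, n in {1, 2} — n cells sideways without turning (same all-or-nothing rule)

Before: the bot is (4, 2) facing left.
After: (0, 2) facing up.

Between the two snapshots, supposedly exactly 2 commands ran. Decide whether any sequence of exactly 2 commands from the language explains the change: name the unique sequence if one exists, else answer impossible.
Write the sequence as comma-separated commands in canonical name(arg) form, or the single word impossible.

move(4), turn(right)

key: order matters: swapping move(4) and turn(right) lands elsewhere
initial: (4, 2) facing left
1. move(4) → (0, 2) facing left
2. turn(right) → (0, 2) facing up
all 81 alternatives checked — unique.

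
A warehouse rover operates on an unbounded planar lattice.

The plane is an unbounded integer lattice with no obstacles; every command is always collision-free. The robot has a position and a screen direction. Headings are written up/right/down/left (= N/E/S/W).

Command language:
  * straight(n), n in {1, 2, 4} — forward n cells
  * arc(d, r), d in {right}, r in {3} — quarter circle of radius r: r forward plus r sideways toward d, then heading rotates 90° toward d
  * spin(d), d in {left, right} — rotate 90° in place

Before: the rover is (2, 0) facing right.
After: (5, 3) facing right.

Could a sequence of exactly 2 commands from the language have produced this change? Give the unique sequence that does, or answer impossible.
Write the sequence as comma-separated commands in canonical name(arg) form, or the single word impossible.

spin(left), arc(right, 3)

key: still facing E at the end — net rotation zero over 2 steps
begin: (2, 0) facing right
[1] after spin(left): (2, 0) facing up
[2] after arc(right, 3): (5, 3) facing right
uniquely the one of 36 2-step routes that fits.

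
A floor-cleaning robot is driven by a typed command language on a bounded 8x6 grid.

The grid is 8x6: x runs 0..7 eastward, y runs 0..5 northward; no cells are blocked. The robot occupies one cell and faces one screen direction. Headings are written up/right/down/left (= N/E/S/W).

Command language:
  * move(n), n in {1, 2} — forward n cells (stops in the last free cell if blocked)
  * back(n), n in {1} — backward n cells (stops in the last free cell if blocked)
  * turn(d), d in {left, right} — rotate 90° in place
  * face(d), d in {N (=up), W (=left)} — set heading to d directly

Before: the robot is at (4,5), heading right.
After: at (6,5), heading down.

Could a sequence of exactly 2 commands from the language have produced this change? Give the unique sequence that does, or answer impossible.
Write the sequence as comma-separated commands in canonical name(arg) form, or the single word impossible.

key: position moved to (6,5) AND the heading swung to S — translation plus rotation needed
from: at (4,5), heading right
t=1 move(2) ⇒ at (6,5), heading right
t=2 turn(right) ⇒ at (6,5), heading down
no other 2-command option fits: unique.

move(2), turn(right)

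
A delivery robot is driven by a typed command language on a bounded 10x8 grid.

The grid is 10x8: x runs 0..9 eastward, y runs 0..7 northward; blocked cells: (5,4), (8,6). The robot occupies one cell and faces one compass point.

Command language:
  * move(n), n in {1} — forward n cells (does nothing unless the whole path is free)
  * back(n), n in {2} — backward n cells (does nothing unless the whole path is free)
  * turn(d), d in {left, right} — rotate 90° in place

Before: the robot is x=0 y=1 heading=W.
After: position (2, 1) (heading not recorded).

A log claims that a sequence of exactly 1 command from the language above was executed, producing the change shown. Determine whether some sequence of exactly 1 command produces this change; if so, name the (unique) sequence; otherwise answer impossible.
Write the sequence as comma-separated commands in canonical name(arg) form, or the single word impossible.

t0: x=0 y=1 heading=W
[1] after back(2): x=2 y=1 heading=W
all 4 alternatives checked — unique.

back(2)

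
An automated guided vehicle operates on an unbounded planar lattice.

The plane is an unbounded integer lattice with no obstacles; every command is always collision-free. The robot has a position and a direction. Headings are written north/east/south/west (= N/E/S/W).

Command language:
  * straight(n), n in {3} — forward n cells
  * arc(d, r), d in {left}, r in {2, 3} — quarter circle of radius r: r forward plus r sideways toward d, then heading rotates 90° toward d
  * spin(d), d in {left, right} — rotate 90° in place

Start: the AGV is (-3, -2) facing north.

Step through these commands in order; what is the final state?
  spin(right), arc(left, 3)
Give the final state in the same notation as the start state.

(0, 1) facing north

from: (-3, -2) facing north
[1] after spin(right): (-3, -2) facing east
[2] after arc(left, 3): (0, 1) facing north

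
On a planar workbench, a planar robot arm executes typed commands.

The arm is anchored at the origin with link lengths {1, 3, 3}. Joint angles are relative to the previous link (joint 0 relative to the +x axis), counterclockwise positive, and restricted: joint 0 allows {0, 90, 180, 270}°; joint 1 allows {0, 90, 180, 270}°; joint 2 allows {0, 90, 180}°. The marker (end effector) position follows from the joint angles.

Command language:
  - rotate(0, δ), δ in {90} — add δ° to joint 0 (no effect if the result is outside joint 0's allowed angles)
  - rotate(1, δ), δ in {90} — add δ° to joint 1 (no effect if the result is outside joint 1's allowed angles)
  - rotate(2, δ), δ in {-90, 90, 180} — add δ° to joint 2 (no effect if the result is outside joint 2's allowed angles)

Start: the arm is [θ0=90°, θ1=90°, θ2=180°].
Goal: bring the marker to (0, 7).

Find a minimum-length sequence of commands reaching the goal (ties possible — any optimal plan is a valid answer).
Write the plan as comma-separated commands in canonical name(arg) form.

rotate(2, 180), rotate(1, 90), rotate(1, 90), rotate(1, 90)

from: [θ0=90°, θ1=90°, θ2=180°]
1. rotate(2, 180) → [θ0=90°, θ1=90°, θ2=0°]
2. rotate(1, 90) → [θ0=90°, θ1=180°, θ2=0°]
3. rotate(1, 90) → [θ0=90°, θ1=270°, θ2=0°]
4. rotate(1, 90) → [θ0=90°, θ1=0°, θ2=0°]
minimal: 4 command(s), checked below 4.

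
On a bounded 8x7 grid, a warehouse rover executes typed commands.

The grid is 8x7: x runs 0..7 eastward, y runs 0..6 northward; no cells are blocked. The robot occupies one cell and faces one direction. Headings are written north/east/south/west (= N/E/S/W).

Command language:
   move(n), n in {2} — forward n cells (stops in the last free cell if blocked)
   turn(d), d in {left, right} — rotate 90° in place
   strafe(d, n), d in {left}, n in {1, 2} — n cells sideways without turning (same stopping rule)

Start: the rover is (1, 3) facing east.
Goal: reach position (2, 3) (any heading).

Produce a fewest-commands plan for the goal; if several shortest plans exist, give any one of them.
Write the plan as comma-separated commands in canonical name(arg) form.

from: (1, 3) facing east
1. turn(right) → (1, 3) facing south
2. strafe(left, 1) → (2, 3) facing south
shorter routes all fall short; 2 is best.

turn(right), strafe(left, 1)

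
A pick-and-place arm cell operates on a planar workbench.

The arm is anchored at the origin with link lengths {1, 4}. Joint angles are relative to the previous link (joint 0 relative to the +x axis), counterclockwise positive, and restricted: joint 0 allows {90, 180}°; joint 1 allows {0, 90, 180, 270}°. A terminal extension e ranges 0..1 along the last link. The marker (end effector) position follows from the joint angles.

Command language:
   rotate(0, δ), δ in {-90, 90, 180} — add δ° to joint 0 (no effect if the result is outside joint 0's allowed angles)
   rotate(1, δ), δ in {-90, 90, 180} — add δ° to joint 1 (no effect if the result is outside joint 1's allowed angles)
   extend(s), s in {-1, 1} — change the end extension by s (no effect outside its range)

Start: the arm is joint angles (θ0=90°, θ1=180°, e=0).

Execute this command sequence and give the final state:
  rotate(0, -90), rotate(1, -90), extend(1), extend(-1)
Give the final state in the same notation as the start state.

joint angles (θ0=90°, θ1=90°, e=0)

start: joint angles (θ0=90°, θ1=180°, e=0)
1. rotate(0, -90) → joint angles (θ0=90°, θ1=180°, e=0)
2. rotate(1, -90) → joint angles (θ0=90°, θ1=90°, e=0)
3. extend(1) → joint angles (θ0=90°, θ1=90°, e=1)
4. extend(-1) → joint angles (θ0=90°, θ1=90°, e=0)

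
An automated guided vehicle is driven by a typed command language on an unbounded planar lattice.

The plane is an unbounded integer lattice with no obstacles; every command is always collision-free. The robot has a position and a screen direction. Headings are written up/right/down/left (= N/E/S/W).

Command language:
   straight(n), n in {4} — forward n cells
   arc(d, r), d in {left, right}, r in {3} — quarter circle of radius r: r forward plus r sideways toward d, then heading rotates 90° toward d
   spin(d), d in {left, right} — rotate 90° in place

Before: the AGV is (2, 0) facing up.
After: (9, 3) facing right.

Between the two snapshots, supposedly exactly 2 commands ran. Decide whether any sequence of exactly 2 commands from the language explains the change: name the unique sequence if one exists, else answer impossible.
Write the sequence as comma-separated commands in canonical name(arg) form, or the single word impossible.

arc(right, 3), straight(4)

key: order matters: swapping arc(right, 3) and straight(4) lands elsewhere
begin: (2, 0) facing up
[1] after arc(right, 3): (5, 3) facing right
[2] after straight(4): (9, 3) facing right
all 25 alternatives checked — unique.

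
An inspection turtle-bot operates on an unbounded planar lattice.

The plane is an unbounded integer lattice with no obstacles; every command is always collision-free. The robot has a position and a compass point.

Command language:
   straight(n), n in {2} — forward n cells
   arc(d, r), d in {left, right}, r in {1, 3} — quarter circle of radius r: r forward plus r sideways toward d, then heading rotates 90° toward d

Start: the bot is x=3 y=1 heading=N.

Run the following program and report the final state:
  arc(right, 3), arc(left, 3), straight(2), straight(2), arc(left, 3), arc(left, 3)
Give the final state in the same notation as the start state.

x=3 y=11 heading=S

t0: x=3 y=1 heading=N
step 1 (arc(right, 3)): x=6 y=4 heading=E
step 2 (arc(left, 3)): x=9 y=7 heading=N
step 3 (straight(2)): x=9 y=9 heading=N
step 4 (straight(2)): x=9 y=11 heading=N
step 5 (arc(left, 3)): x=6 y=14 heading=W
step 6 (arc(left, 3)): x=3 y=11 heading=S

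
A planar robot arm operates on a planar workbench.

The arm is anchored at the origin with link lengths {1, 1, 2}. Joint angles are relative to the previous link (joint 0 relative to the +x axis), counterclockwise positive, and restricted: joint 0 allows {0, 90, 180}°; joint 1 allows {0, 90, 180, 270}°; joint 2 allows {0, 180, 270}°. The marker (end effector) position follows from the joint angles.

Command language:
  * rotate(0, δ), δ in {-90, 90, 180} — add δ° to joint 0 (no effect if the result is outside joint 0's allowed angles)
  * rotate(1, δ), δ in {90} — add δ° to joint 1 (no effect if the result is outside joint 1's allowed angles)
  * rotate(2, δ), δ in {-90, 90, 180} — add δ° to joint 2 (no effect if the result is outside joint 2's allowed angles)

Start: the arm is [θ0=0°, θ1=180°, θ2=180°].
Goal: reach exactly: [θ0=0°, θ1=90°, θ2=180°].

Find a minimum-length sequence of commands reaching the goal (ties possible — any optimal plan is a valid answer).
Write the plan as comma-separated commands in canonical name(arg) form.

rotate(1, 90), rotate(1, 90), rotate(1, 90)

start: [θ0=0°, θ1=180°, θ2=180°]
t=1 rotate(1, 90) ⇒ [θ0=0°, θ1=270°, θ2=180°]
t=2 rotate(1, 90) ⇒ [θ0=0°, θ1=0°, θ2=180°]
t=3 rotate(1, 90) ⇒ [θ0=0°, θ1=90°, θ2=180°]
minimal: 3 command(s), checked below 3.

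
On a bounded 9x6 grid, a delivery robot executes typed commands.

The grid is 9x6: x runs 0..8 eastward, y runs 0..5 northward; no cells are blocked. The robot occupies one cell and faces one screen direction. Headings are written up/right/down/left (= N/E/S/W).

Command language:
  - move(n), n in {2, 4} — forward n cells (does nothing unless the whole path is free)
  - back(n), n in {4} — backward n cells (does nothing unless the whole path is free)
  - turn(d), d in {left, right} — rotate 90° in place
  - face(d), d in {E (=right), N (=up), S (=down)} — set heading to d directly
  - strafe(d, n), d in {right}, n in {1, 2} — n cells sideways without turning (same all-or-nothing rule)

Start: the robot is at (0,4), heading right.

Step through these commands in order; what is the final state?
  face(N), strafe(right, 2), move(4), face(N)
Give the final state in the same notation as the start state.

initial: at (0,4), heading right
1. face(N) → at (0,4), heading up
2. strafe(right, 2) → at (2,4), heading up
3. move(4) → at (2,4), heading up
4. face(N) → at (2,4), heading up

at (2,4), heading up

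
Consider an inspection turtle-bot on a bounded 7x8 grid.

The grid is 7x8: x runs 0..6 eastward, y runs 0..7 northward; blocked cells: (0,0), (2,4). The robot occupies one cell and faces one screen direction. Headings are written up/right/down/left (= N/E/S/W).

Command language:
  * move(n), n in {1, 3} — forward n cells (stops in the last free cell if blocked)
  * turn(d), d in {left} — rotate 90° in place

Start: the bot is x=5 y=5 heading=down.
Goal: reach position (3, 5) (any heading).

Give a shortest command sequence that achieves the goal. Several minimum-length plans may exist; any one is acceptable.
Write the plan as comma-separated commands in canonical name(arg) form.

from: x=5 y=5 heading=down
t=1 turn(left) ⇒ x=5 y=5 heading=right
t=2 turn(left) ⇒ x=5 y=5 heading=up
t=3 turn(left) ⇒ x=5 y=5 heading=left
t=4 move(1) ⇒ x=4 y=5 heading=left
t=5 move(1) ⇒ x=3 y=5 heading=left
shorter routes all fall short; 5 is best.

turn(left), turn(left), turn(left), move(1), move(1)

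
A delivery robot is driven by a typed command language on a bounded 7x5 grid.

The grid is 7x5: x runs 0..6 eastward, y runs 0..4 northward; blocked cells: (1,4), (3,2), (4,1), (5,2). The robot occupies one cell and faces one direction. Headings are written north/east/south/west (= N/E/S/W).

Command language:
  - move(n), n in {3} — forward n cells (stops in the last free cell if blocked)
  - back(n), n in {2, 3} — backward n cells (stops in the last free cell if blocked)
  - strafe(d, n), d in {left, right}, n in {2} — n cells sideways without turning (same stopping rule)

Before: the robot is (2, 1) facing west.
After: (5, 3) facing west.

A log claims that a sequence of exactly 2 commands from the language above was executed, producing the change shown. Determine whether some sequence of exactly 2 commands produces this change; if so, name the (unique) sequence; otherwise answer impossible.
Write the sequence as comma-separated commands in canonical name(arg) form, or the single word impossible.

strafe(right, 2), back(3)

key: still facing W at the end — nothing in the sequence rotates
from: (2, 1) facing west
step 1 (strafe(right, 2)): (2, 3) facing west
step 2 (back(3)): (5, 3) facing west
uniquely the one of 25 2-step routes that fits.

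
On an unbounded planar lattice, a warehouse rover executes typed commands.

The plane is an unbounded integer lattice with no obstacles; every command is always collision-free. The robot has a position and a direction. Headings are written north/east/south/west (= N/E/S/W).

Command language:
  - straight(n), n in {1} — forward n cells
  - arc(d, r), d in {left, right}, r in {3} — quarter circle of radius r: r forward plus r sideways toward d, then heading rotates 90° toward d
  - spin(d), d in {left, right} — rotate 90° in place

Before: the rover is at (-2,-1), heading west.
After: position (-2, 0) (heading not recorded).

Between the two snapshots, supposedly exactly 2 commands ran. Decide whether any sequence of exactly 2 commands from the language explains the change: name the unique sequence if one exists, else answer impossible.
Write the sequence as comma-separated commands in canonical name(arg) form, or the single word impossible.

key: order matters: swapping spin(right) and straight(1) lands elsewhere
start: at (-2,-1), heading west
[1] after spin(right): at (-2,-1), heading north
[2] after straight(1): at (-2,0), heading north
no other 2-command option fits: unique.

spin(right), straight(1)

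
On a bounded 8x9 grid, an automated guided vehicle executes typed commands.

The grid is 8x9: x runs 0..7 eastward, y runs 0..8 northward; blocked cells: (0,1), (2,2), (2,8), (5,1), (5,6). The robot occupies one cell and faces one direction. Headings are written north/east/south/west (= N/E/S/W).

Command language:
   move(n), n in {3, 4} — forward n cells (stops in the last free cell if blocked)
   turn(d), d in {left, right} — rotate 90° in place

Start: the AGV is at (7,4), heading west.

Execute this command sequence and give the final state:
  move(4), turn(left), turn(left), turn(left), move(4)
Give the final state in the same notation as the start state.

from: at (7,4), heading west
t=1 move(4) ⇒ at (3,4), heading west
t=2 turn(left) ⇒ at (3,4), heading south
t=3 turn(left) ⇒ at (3,4), heading east
t=4 turn(left) ⇒ at (3,4), heading north
t=5 move(4) ⇒ at (3,8), heading north

at (3,8), heading north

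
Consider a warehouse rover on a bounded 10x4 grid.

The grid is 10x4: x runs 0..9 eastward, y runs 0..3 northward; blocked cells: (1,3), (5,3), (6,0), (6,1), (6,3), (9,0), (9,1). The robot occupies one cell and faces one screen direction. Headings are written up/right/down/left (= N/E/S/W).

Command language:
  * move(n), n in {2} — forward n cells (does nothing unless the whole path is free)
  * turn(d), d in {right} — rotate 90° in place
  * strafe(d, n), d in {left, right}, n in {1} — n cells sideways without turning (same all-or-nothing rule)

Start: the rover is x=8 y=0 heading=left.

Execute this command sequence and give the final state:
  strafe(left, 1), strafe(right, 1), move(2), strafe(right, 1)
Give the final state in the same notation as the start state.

start: x=8 y=0 heading=left
[1] after strafe(left, 1): x=8 y=0 heading=left
[2] after strafe(right, 1): x=8 y=1 heading=left
[3] after move(2): x=8 y=1 heading=left
[4] after strafe(right, 1): x=8 y=2 heading=left

x=8 y=2 heading=left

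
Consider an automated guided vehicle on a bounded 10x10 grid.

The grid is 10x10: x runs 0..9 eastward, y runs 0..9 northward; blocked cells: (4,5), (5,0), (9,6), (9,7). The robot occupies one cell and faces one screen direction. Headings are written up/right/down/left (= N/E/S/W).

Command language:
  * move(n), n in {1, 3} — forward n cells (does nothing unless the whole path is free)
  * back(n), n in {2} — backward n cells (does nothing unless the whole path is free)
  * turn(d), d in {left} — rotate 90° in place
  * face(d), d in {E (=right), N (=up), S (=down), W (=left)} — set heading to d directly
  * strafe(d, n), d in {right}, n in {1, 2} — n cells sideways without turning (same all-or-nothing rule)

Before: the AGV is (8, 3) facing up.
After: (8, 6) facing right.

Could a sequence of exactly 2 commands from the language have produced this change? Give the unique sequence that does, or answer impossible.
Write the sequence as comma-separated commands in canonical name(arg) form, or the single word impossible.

move(3), face(E)

key: running face(E) before move(3) would end elsewhere — order is forced
initial: (8, 3) facing up
1. move(3) → (8, 6) facing up
2. face(E) → (8, 6) facing right
no other 2-command option fits: unique.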